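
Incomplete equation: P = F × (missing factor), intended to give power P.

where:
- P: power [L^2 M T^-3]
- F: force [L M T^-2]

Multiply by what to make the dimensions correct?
v (velocity), dimensions [L T^-1]

P has dimensions [L^2 M T^-3] and F has dimensions [L M T^-2].
The missing factor must have dimensions [L^2 M T^-3] / [L M T^-2] = [L T^-1], i.e. velocity (v).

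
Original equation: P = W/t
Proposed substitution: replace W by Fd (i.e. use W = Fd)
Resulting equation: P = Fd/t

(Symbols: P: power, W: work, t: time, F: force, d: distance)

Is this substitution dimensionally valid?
Yes

[W] = [L^2 M T^-2] and [Fd] = [L^2 M T^-2]. These match, so the substitution replaces a quantity by one of the same dimensions and the result P = Fd/t has LHS [L^2 M T^-3] vs RHS [L^2 M T^-3] — still consistent.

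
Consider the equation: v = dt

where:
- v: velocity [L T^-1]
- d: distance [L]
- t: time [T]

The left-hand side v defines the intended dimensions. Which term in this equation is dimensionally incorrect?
The right-hand side term dt

v has dimensions [L T^-1], but dt has dimensions [L T], so the term dt is dimensionally wrong for v.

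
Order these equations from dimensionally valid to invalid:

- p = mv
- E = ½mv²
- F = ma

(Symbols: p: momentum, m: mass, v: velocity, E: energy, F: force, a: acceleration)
Dimensionally correct: p = mv, E = ½mv², F = ma
Dimensionally incorrect: none
Ordered (correct first, then incorrect): p = mv, E = ½mv², F = ma

- p = mv: LHS [L M T^-1], RHS [L M T^-1] → correct ✓
- E = ½mv²: LHS [L^2 M T^-2], RHS [L^2 M T^-2] → correct ✓
- F = ma: LHS [L M T^-2], RHS [L M T^-2] → correct ✓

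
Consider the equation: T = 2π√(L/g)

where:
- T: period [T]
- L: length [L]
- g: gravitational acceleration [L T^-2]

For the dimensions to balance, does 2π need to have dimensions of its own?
No

T has dimensions [T] and √(L/g) already has dimensions [T], so the equation balances without 2π contributing any dimensions. 2π is a pure (dimensionless) number; changing or removing it would not affect dimensional consistency.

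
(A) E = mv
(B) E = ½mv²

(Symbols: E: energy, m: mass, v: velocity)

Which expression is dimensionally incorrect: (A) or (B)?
(A)

(A) E = mv: LHS [L^2 M T^-2], RHS [L M T^-1] ✗
(B) E = ½mv²: LHS [L^2 M T^-2], RHS [L^2 M T^-2] ✓

Expression (A) E = mv is dimensionally incorrect.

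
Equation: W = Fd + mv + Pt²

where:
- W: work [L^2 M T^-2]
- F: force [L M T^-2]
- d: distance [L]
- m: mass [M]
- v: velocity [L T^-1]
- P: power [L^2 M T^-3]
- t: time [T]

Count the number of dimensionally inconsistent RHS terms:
2

LHS W: [L^2 M T^-2]
- Fd: [L^2 M T^-2] ✓
- mv: [L M T^-1] ✗
- Pt²: [L^2 M T^-1] ✗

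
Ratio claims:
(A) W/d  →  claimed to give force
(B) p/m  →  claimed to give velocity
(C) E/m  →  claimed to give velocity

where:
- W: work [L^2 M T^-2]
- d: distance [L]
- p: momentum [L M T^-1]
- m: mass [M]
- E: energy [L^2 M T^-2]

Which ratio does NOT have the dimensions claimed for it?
(C) E/m does not give velocity

(A) W/d: [L M T^-2] = force [L M T^-2] ✓
(B) p/m: [L T^-1] = velocity [L T^-1] ✓
(C) E/m: [L^2 T^-2] ≠ velocity [L T^-1] ✗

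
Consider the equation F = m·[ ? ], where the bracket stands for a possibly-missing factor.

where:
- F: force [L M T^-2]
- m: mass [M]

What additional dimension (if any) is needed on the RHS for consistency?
[L T^-2] — acceleration (e.g. a)

F has dimensions [L M T^-2]; m has dimensions [M].
The bracketed factor must supply [L M T^-2] / [M] = [L T^-2].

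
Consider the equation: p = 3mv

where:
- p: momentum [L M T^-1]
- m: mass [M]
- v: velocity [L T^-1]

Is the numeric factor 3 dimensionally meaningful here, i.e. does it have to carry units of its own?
No

p has dimensions [L M T^-1] and mv already has dimensions [L M T^-1], so the equation balances without 3 contributing any dimensions. 3 is a pure (dimensionless) number; changing or removing it would not affect dimensional consistency.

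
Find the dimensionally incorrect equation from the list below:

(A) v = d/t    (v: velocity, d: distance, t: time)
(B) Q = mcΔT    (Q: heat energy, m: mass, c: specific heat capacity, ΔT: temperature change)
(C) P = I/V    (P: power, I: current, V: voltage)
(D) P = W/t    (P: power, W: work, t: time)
(C) P = I/V

The equation (C) P = I/V is dimensionally incorrect.

LHS (P): [L^2 M T^-3]
RHS (I/V): [I^2 L^-2 M^-1 T^3] ✗

The dimensions do not match. The other three equations balance.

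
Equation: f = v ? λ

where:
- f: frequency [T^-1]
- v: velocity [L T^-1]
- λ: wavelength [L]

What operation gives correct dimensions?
division (÷): f = v ÷ λ

f [T^-1]; v [L T^-1]; λ [L].
v × λ → [L^2 T^-1] ✗
v ÷ λ → [T^-1] ✓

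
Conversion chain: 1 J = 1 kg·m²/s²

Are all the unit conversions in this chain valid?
The chain is correct (no errors).

Correct: Joule is defined as kg·m²/s²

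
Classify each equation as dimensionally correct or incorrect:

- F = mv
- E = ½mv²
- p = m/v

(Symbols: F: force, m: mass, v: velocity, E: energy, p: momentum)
Dimensionally correct: E = ½mv²
Dimensionally incorrect: F = mv, p = m/v
Ordered (correct first, then incorrect): E = ½mv², F = mv, p = m/v

- F = mv: LHS [L M T^-2], RHS [L M T^-1] → incorrect ✗
- E = ½mv²: LHS [L^2 M T^-2], RHS [L^2 M T^-2] → correct ✓
- p = m/v: LHS [L M T^-1], RHS [L^-1 M T] → incorrect ✗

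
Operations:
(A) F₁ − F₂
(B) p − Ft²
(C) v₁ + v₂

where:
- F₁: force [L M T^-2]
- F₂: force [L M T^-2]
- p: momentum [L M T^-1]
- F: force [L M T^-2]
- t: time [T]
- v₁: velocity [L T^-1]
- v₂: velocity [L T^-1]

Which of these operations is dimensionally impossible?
(B) p − Ft²

(A) F₁ − F₂: F₁ [L M T^-2] and F₂ [L M T^-2] — same dimensions ✓
(B) p − Ft²: p [L M T^-1] and Ft² [L M] — different dimensions cannot be added/subtracted ✗
(C) v₁ + v₂: v₁ [L T^-1] and v₂ [L T^-1] — same dimensions ✓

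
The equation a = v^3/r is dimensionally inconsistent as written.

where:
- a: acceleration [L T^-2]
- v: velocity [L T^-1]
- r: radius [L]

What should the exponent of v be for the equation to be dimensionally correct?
The exponent of v should be 2: a = v^2/r

The LHS a has dimensions [L T^-2]; v has dimensions [L T^-1].
As written, the RHS v^3/r (exponent 3 on v) has dimensions [L^2 T^-3], which does not match.
With exponent 2, the RHS v^2/r has dimensions [L T^-2], matching the LHS.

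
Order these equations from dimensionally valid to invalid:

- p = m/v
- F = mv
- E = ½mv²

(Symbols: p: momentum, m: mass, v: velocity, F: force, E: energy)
Dimensionally correct: E = ½mv²
Dimensionally incorrect: p = m/v, F = mv
Ordered (correct first, then incorrect): E = ½mv², p = m/v, F = mv

- p = m/v: LHS [L M T^-1], RHS [L^-1 M T] → incorrect ✗
- F = mv: LHS [L M T^-2], RHS [L M T^-1] → incorrect ✗
- E = ½mv²: LHS [L^2 M T^-2], RHS [L^2 M T^-2] → correct ✓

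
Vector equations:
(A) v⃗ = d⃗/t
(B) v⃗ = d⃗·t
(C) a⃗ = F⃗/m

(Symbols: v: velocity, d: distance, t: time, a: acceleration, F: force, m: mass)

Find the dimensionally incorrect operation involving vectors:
(B) v⃗ = d⃗·t

(A) v⃗ = d⃗/t: LHS [L T^-1], RHS [L T^-1] ✓ — displacement (vector) divided by time (scalar)
(B) v⃗ = d⃗·t: LHS [L T^-1], RHS [L T] ✗ — velocity is displacement per time; should be d⃗/t
(C) a⃗ = F⃗/m: LHS [L T^-2], RHS [L T^-2] ✓ — force (vector) divided by mass (scalar)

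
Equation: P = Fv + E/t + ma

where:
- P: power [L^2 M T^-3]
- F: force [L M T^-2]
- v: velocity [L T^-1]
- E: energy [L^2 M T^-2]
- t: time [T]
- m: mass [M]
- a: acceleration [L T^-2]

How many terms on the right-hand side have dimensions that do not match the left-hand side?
1

LHS P: [L^2 M T^-3]
- Fv: [L^2 M T^-3] ✓
- E/t: [L^2 M T^-3] ✓
- ma: [L M T^-2] ✗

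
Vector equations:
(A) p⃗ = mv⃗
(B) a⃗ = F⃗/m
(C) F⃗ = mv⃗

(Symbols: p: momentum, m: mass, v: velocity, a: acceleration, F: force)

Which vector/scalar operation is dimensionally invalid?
(C) F⃗ = mv⃗

(A) p⃗ = mv⃗: LHS [L M T^-1], RHS [L M T^-1] ✓ — mass (scalar) times velocity (vector)
(B) a⃗ = F⃗/m: LHS [L T^-2], RHS [L T^-2] ✓ — force (vector) divided by mass (scalar)
(C) F⃗ = mv⃗: LHS [L M T^-2], RHS [L M T^-1] ✗ — mass times velocity is momentum, not force; should be ma⃗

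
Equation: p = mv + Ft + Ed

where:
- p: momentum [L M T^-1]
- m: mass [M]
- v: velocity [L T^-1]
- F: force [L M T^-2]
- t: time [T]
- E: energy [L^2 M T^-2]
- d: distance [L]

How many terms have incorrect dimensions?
1

LHS p: [L M T^-1]
- mv: [L M T^-1] ✓
- Ft: [L M T^-1] ✓
- Ed: [L^3 M T^-2] ✗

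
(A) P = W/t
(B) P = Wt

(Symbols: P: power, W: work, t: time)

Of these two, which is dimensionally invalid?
(B)

(A) P = W/t: LHS [L^2 M T^-3], RHS [L^2 M T^-3] ✓
(B) P = Wt: LHS [L^2 M T^-3], RHS [L^2 M T^-1] ✗

Expression (B) P = Wt is dimensionally incorrect.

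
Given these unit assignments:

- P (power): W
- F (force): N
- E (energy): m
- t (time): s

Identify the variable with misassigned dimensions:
E

The variable E (energy) should have units J, not m.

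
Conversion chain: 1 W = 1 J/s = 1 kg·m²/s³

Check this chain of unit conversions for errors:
The chain is correct (no errors).

Correct: Watt is Joule per second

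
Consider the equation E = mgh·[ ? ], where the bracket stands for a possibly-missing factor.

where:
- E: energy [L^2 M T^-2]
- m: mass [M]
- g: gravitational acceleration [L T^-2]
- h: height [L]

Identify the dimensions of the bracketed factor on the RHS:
Nothing is missing — the bracketed factor must be dimensionless.

E has dimensions [L^2 M T^-2] and mgh already has dimensions [L^2 M T^-2], so E = mgh is dimensionally complete.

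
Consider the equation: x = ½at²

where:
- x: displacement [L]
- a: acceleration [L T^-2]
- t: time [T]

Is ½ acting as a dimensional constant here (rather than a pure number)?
No

x has dimensions [L] and at² already has dimensions [L], so the equation balances without ½ contributing any dimensions. ½ is a pure (dimensionless) number; changing or removing it would not affect dimensional consistency.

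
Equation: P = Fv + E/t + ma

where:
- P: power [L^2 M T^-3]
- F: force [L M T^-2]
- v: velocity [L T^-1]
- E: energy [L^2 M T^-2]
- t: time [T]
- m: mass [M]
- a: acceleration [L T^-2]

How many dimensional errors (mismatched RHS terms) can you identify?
1

LHS P: [L^2 M T^-3]
- Fv: [L^2 M T^-3] ✓
- E/t: [L^2 M T^-3] ✓
- ma: [L M T^-2] ✗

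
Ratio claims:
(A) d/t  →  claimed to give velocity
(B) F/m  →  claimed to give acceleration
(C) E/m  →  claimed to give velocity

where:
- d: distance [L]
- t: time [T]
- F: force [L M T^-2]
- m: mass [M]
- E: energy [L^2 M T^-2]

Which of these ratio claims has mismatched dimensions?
(C) E/m does not give velocity

(A) d/t: [L T^-1] = velocity [L T^-1] ✓
(B) F/m: [L T^-2] = acceleration [L T^-2] ✓
(C) E/m: [L^2 T^-2] ≠ velocity [L T^-1] ✗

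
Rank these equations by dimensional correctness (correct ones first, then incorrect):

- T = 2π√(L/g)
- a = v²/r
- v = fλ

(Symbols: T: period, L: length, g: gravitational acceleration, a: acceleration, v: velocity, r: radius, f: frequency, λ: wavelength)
Dimensionally correct: T = 2π√(L/g), a = v²/r, v = fλ
Dimensionally incorrect: none
Ordered (correct first, then incorrect): T = 2π√(L/g), a = v²/r, v = fλ

- T = 2π√(L/g): LHS [T], RHS [T] → correct ✓
- a = v²/r: LHS [L T^-2], RHS [L T^-2] → correct ✓
- v = fλ: LHS [L T^-1], RHS [L T^-1] → correct ✓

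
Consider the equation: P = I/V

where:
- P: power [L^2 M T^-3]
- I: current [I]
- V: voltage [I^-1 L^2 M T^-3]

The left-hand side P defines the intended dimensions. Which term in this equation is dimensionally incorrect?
The right-hand side term I/V

P has dimensions [L^2 M T^-3], but I/V has dimensions [I^2 L^-2 M^-1 T^3], so the term I/V is dimensionally wrong for P.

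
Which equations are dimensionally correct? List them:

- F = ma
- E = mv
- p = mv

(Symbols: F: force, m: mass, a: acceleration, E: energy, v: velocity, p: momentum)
Dimensionally correct: F = ma, p = mv
Dimensionally incorrect: E = mv
Ordered (correct first, then incorrect): F = ma, p = mv, E = mv

- F = ma: LHS [L M T^-2], RHS [L M T^-2] → correct ✓
- E = mv: LHS [L^2 M T^-2], RHS [L M T^-1] → incorrect ✗
- p = mv: LHS [L M T^-1], RHS [L M T^-1] → correct ✓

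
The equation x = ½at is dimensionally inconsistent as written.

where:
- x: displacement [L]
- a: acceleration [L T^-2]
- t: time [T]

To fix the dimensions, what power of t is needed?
The exponent of t should be 2: x = ½at^2

The LHS x has dimensions [L]; t has dimensions [T].
As written, the RHS ½at (exponent 1 on t) has dimensions [L T^-1], which does not match.
With exponent 2, the RHS ½at^2 has dimensions [L], matching the LHS.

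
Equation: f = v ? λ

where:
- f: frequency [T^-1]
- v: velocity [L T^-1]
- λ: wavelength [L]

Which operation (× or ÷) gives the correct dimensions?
division (÷): f = v ÷ λ

f [T^-1]; v [L T^-1]; λ [L].
v × λ → [L^2 T^-1] ✗
v ÷ λ → [T^-1] ✓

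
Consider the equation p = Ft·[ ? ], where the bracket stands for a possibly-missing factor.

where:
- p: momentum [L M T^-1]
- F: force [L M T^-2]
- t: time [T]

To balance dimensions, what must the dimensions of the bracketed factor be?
Nothing is missing — the bracketed factor must be dimensionless.

p has dimensions [L M T^-1] and Ft already has dimensions [L M T^-1], so p = Ft is dimensionally complete.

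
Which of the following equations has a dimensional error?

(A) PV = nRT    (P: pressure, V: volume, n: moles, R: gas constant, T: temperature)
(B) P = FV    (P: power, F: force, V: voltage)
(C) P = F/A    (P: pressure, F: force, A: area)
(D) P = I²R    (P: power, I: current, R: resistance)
(B) P = FV

The equation (B) P = FV is dimensionally incorrect.

LHS (P): [L^2 M T^-3]
RHS (FV): [I^-1 L^3 M^2 T^-5] ✗

The dimensions do not match. The other three equations balance.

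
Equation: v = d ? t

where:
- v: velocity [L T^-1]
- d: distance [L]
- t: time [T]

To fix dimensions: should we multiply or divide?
division (÷): v = d ÷ t

v [L T^-1]; d [L]; t [T].
d × t → [L T] ✗
d ÷ t → [L T^-1] ✓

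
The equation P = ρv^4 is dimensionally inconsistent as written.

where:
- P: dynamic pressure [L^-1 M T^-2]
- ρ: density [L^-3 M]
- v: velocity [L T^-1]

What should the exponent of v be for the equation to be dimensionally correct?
The exponent of v should be 2: P = ρv^2

The LHS P has dimensions [L^-1 M T^-2]; v has dimensions [L T^-1].
As written, the RHS ρv^4 (exponent 4 on v) has dimensions [L M T^-4], which does not match.
With exponent 2, the RHS ρv^2 has dimensions [L^-1 M T^-2], matching the LHS.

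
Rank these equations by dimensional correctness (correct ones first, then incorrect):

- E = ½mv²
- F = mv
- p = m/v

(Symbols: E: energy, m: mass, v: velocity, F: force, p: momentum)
Dimensionally correct: E = ½mv²
Dimensionally incorrect: F = mv, p = m/v
Ordered (correct first, then incorrect): E = ½mv², F = mv, p = m/v

- E = ½mv²: LHS [L^2 M T^-2], RHS [L^2 M T^-2] → correct ✓
- F = mv: LHS [L M T^-2], RHS [L M T^-1] → incorrect ✗
- p = m/v: LHS [L M T^-1], RHS [L^-1 M T] → incorrect ✗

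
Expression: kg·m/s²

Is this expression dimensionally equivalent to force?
Yes

The expression kg·m/s² has dimensions [L M T^-2], which is exactly force [L M T^-2].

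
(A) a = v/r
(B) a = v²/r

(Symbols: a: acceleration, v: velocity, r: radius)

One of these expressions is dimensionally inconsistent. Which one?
(A)

(A) a = v/r: LHS [L T^-2], RHS [T^-1] ✗
(B) a = v²/r: LHS [L T^-2], RHS [L T^-2] ✓

Expression (A) a = v/r is dimensionally incorrect.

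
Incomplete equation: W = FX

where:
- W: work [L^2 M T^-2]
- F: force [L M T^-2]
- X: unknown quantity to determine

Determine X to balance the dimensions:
X = d (distance), dimensions [L]

W has dimensions [L^2 M T^-2]; the rest of the RHS (F) has dimensions [L M T^-2].
So X must have dimensions [L] — X = d (distance).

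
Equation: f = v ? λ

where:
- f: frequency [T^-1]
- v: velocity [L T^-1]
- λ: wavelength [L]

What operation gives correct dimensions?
division (÷): f = v ÷ λ

f [T^-1]; v [L T^-1]; λ [L].
v × λ → [L^2 T^-1] ✗
v ÷ λ → [T^-1] ✓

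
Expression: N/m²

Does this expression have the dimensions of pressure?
Yes

The expression N/m² has dimensions [L^-1 M T^-2], which is exactly pressure [L^-1 M T^-2].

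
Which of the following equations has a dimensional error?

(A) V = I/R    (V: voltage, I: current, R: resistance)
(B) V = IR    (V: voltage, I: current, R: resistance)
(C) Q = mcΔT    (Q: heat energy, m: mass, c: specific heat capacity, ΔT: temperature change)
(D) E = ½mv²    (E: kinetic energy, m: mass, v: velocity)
(A) V = I/R

The equation (A) V = I/R is dimensionally incorrect.

LHS (V): [I^-1 L^2 M T^-3]
RHS (I/R): [I^3 L^-2 M^-1 T^3] ✗

The dimensions do not match. The other three equations balance.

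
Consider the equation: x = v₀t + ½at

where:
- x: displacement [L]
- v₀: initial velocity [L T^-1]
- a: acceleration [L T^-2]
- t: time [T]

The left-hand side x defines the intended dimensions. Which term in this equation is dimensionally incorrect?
The term ½at

Checking each RHS term against the LHS:
- v₀t: [L] — matches x [L] ✓
- ½at: [L T^-1] — does NOT match x [L] ✗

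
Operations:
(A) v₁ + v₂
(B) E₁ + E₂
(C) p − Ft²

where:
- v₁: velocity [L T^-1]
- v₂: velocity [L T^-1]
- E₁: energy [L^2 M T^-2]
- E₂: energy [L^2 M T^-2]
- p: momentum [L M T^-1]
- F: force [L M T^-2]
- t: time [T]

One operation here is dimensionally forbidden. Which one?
(C) p − Ft²

(A) v₁ + v₂: v₁ [L T^-1] and v₂ [L T^-1] — same dimensions ✓
(B) E₁ + E₂: E₁ [L^2 M T^-2] and E₂ [L^2 M T^-2] — same dimensions ✓
(C) p − Ft²: p [L M T^-1] and Ft² [L M] — different dimensions cannot be added/subtracted ✗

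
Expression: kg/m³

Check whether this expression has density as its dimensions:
Yes

The expression kg/m³ has dimensions [L^-3 M], which is exactly density [L^-3 M].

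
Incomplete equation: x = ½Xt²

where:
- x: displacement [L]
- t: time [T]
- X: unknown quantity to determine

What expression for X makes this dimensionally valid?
X = a (acceleration), dimensions [L T^-2]

x has dimensions [L]; the rest of the RHS (½ t²) has dimensions [T^2].
So X must have dimensions [L T^-2] — X = a (acceleration).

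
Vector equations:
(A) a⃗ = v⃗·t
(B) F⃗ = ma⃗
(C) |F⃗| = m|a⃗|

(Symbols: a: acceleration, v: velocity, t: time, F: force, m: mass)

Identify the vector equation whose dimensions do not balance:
(A) a⃗ = v⃗·t

(A) a⃗ = v⃗·t: LHS [L T^-2], RHS [L] ✗ — acceleration is velocity per time; should be v⃗/t
(B) F⃗ = ma⃗: LHS [L M T^-2], RHS [L M T^-2] ✓ — Force and acceleration are vectors, mass is a scalar
(C) |F⃗| = m|a⃗|: LHS [L M T^-2], RHS [L M T^-2] ✓ — magnitudes of vectors are scalars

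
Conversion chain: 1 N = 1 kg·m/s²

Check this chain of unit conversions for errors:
The chain is correct (no errors).

Correct: Newton is defined as kg·m/s²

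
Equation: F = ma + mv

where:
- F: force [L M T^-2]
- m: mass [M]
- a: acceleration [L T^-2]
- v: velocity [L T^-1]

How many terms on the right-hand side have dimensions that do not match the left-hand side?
1

LHS F: [L M T^-2]
- ma: [L M T^-2] ✓
- mv: [L M T^-1] ✗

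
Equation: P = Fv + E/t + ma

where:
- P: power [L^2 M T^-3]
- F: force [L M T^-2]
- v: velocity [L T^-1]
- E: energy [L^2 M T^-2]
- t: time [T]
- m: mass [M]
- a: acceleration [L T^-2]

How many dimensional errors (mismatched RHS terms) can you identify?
1

LHS P: [L^2 M T^-3]
- Fv: [L^2 M T^-3] ✓
- E/t: [L^2 M T^-3] ✓
- ma: [L M T^-2] ✗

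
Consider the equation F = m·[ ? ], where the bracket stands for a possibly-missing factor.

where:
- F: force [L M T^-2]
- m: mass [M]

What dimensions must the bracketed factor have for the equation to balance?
[L T^-2] — acceleration (e.g. a)

F has dimensions [L M T^-2]; m has dimensions [M].
The bracketed factor must supply [L M T^-2] / [M] = [L T^-2].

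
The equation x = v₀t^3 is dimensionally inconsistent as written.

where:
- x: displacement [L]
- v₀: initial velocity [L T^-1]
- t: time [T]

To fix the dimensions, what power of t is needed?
The exponent of t should be 1: x = v₀t

The LHS x has dimensions [L]; t has dimensions [T].
As written, the RHS v₀t^3 (exponent 3 on t) has dimensions [L T^2], which does not match.
With exponent 1, the RHS v₀t has dimensions [L], matching the LHS.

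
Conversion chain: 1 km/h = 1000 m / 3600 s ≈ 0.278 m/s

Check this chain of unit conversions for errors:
The chain is correct (no errors).

Correct: 1 km = 1000 m, 1 h = 3600 s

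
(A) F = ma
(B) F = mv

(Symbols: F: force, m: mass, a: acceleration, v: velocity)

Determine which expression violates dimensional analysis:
(B)

(A) F = ma: LHS [L M T^-2], RHS [L M T^-2] ✓
(B) F = mv: LHS [L M T^-2], RHS [L M T^-1] ✗

Expression (B) F = mv is dimensionally incorrect.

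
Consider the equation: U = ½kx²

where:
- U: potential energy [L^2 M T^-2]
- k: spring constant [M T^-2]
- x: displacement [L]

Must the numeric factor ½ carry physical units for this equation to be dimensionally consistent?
No

U has dimensions [L^2 M T^-2] and kx² already has dimensions [L^2 M T^-2], so the equation balances without ½ contributing any dimensions. ½ is a pure (dimensionless) number; changing or removing it would not affect dimensional consistency.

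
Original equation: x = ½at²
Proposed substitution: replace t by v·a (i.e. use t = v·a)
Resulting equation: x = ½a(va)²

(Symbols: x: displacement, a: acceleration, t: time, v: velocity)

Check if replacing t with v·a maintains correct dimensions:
No

[t] = [T] and [v·a] = [L^2 T^-3]. These differ, so the substitution replaces a quantity by one of different dimensions and the result x = ½a(va)² has LHS [L] vs RHS [L^5 T^-8] — inconsistent.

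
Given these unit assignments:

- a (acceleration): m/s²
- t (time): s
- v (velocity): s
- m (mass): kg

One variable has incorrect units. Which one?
v

The variable v (velocity) should have units m/s, not s.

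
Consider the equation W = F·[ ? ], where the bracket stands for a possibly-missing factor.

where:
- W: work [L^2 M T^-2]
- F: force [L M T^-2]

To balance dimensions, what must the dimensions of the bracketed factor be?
[L] — length (e.g. a distance d)

W has dimensions [L^2 M T^-2]; F has dimensions [L M T^-2].
The bracketed factor must supply [L^2 M T^-2] / [L M T^-2] = [L].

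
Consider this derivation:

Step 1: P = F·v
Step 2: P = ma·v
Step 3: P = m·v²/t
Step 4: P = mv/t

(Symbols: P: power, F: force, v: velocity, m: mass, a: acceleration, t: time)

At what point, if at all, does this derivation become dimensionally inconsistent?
Step 4

Step 1: P = F·v → LHS [L^2 M T^-3], RHS [L^2 M T^-3] ✓
Step 2: P = ma·v → LHS [L^2 M T^-3], RHS [L^2 M T^-3] ✓
Step 3: P = m·v²/t → LHS [L^2 M T^-3], RHS [L^2 M T^-3] ✓
Step 4: P = mv/t → LHS [L^2 M T^-3], RHS [L M T^-2] ✗

The first dimensional inconsistency appears in step 4: P = mv/t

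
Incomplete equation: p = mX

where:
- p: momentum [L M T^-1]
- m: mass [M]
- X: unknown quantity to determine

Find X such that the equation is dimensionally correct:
X = v (velocity), dimensions [L T^-1]

p has dimensions [L M T^-1]; the rest of the RHS (m) has dimensions [M].
So X must have dimensions [L T^-1] — X = v (velocity).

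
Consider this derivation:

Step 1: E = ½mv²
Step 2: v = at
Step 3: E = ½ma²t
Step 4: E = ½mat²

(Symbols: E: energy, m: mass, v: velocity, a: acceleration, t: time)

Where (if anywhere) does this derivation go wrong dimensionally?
Step 3

Step 1: E = ½mv² → LHS [L^2 M T^-2], RHS [L^2 M T^-2] ✓
Step 2: v = at → LHS [L T^-1], RHS [L T^-1] ✓
Step 3: E = ½ma²t → LHS [L^2 M T^-2], RHS [L^2 M T^-3] ✗

The first dimensional inconsistency appears in step 3: E = ½ma²t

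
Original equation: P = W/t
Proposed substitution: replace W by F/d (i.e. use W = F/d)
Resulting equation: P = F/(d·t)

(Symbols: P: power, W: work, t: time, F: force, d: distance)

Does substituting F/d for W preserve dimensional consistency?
No

[W] = [L^2 M T^-2] and [F/d] = [M T^-2]. These differ, so the substitution replaces a quantity by one of different dimensions and the result P = F/(d·t) has LHS [L^2 M T^-3] vs RHS [M T^-3] — inconsistent.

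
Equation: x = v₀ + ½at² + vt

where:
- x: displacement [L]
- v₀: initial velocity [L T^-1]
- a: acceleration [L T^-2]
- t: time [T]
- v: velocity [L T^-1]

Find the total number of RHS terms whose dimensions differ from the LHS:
1

LHS x: [L]
- v₀: [L T^-1] ✗
- ½at²: [L] ✓
- vt: [L] ✓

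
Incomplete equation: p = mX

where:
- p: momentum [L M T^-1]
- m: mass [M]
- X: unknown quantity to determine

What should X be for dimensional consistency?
X = v (velocity), dimensions [L T^-1]

p has dimensions [L M T^-1]; the rest of the RHS (m) has dimensions [M].
So X must have dimensions [L T^-1] — X = v (velocity).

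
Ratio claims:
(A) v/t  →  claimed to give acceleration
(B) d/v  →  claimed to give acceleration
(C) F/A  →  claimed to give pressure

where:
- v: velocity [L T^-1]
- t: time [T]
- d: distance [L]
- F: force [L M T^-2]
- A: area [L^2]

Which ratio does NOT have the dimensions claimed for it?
(B) d/v does not give acceleration

(A) v/t: [L T^-2] = acceleration [L T^-2] ✓
(B) d/v: [T] ≠ acceleration [L T^-2] ✗
(C) F/A: [L^-1 M T^-2] = pressure [L^-1 M T^-2] ✓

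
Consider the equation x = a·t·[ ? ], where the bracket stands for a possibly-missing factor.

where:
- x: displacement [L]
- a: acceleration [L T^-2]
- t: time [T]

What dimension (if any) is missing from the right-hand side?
[T] — time (e.g. t)

x has dimensions [L]; a·t has dimensions [L T^-1].
The bracketed factor must supply [L] / [L T^-1] = [T].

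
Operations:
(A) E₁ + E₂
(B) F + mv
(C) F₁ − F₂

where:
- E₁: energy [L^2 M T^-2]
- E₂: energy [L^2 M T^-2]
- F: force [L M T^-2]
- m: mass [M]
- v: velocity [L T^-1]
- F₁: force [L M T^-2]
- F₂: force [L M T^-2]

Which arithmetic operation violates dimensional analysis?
(B) F + mv

(A) E₁ + E₂: E₁ [L^2 M T^-2] and E₂ [L^2 M T^-2] — same dimensions ✓
(B) F + mv: F [L M T^-2] and mv [L M T^-1] — different dimensions cannot be added/subtracted ✗
(C) F₁ − F₂: F₁ [L M T^-2] and F₂ [L M T^-2] — same dimensions ✓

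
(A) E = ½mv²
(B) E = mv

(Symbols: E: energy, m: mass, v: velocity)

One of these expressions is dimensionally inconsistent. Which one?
(B)

(A) E = ½mv²: LHS [L^2 M T^-2], RHS [L^2 M T^-2] ✓
(B) E = mv: LHS [L^2 M T^-2], RHS [L M T^-1] ✗

Expression (B) E = mv is dimensionally incorrect.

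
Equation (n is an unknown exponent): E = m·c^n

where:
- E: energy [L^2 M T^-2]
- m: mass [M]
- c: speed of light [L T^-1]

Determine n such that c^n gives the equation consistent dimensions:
n = 2

E has dimensions [L^2 M T^-2]; c has dimensions [L T^-1].
The rest of the RHS has dimensions [M], so c^n must supply [L^2 T^-2].
With n = 2: m·c^2 has dimensions [L^2 M T^-2], matching the LHS ✓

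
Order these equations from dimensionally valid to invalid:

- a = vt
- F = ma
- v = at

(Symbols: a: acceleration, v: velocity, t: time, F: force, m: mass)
Dimensionally correct: F = ma, v = at
Dimensionally incorrect: a = vt
Ordered (correct first, then incorrect): F = ma, v = at, a = vt

- a = vt: LHS [L T^-2], RHS [L] → incorrect ✗
- F = ma: LHS [L M T^-2], RHS [L M T^-2] → correct ✓
- v = at: LHS [L T^-1], RHS [L T^-1] → correct ✓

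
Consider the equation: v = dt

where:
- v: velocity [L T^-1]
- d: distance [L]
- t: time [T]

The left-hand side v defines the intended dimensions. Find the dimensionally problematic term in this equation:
The right-hand side term dt

v has dimensions [L T^-1], but dt has dimensions [L T], so the term dt is dimensionally wrong for v.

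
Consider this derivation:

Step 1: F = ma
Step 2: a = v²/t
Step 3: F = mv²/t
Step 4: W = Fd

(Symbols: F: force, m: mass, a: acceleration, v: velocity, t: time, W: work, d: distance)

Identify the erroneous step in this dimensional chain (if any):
Step 2

Step 1: F = ma → LHS [L M T^-2], RHS [L M T^-2] ✓
Step 2: a = v²/t → LHS [L T^-2], RHS [L^2 T^-3] ✗

The first dimensional inconsistency appears in step 2: a = v²/t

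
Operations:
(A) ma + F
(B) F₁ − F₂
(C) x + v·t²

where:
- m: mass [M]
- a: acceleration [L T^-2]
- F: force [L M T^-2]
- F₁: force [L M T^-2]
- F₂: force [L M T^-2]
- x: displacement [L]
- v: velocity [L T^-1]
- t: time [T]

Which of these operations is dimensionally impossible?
(C) x + v·t²

(A) ma + F: ma [L M T^-2] and F [L M T^-2] — same dimensions ✓
(B) F₁ − F₂: F₁ [L M T^-2] and F₂ [L M T^-2] — same dimensions ✓
(C) x + v·t²: x [L] and v·t² [L T] — different dimensions cannot be added/subtracted ✗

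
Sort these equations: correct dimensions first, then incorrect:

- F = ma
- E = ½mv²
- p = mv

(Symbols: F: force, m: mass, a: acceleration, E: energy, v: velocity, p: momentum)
Dimensionally correct: F = ma, E = ½mv², p = mv
Dimensionally incorrect: none
Ordered (correct first, then incorrect): F = ma, E = ½mv², p = mv

- F = ma: LHS [L M T^-2], RHS [L M T^-2] → correct ✓
- E = ½mv²: LHS [L^2 M T^-2], RHS [L^2 M T^-2] → correct ✓
- p = mv: LHS [L M T^-1], RHS [L M T^-1] → correct ✓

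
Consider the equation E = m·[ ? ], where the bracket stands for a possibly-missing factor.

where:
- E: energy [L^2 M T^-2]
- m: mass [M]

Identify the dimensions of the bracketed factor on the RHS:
[L^2 T^-2] — velocity squared (e.g. v²)

E has dimensions [L^2 M T^-2]; m has dimensions [M].
The bracketed factor must supply [L^2 M T^-2] / [M] = [L^2 T^-2].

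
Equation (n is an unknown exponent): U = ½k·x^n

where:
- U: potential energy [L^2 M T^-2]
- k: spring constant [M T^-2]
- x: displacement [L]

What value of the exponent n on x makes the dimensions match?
n = 2

U has dimensions [L^2 M T^-2]; x has dimensions [L].
The rest of the RHS has dimensions [M T^-2], so x^n must supply [L^2].
With n = 2: ½k·x^2 has dimensions [L^2 M T^-2], matching the LHS ✓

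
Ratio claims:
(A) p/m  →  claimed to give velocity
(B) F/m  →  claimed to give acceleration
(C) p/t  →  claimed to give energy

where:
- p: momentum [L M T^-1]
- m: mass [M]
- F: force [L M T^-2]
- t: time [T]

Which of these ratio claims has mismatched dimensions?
(C) p/t does not give energy

(A) p/m: [L T^-1] = velocity [L T^-1] ✓
(B) F/m: [L T^-2] = acceleration [L T^-2] ✓
(C) p/t: [L M T^-2] ≠ energy [L^2 M T^-2] ✗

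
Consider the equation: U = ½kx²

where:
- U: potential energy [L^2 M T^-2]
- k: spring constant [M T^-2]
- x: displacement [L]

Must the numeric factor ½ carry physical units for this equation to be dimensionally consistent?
No

U has dimensions [L^2 M T^-2] and kx² already has dimensions [L^2 M T^-2], so the equation balances without ½ contributing any dimensions. ½ is a pure (dimensionless) number; changing or removing it would not affect dimensional consistency.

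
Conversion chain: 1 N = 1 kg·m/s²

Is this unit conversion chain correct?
The chain is correct (no errors).

Correct: Newton is defined as kg·m/s²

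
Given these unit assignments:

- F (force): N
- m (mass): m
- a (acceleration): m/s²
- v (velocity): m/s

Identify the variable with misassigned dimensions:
m

The variable m (mass) should have units kg, not m.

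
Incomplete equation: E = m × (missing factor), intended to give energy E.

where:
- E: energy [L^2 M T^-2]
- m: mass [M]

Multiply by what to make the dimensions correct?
v² (velocity squared), dimensions [L^2 T^-2]

E has dimensions [L^2 M T^-2] and m has dimensions [M].
The missing factor must have dimensions [L^2 M T^-2] / [M] = [L^2 T^-2], i.e. velocity squared (v²).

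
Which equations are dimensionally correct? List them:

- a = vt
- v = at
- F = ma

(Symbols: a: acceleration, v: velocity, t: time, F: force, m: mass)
Dimensionally correct: v = at, F = ma
Dimensionally incorrect: a = vt
Ordered (correct first, then incorrect): v = at, F = ma, a = vt

- a = vt: LHS [L T^-2], RHS [L] → incorrect ✗
- v = at: LHS [L T^-1], RHS [L T^-1] → correct ✓
- F = ma: LHS [L M T^-2], RHS [L M T^-2] → correct ✓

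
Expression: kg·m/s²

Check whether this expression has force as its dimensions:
Yes

The expression kg·m/s² has dimensions [L M T^-2], which is exactly force [L M T^-2].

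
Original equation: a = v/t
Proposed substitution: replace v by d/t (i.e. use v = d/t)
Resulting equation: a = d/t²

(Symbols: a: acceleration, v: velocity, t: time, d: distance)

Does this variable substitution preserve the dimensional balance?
Yes

[v] = [L T^-1] and [d/t] = [L T^-1]. These match, so the substitution replaces a quantity by one of the same dimensions and the result a = d/t² has LHS [L T^-2] vs RHS [L T^-2] — still consistent.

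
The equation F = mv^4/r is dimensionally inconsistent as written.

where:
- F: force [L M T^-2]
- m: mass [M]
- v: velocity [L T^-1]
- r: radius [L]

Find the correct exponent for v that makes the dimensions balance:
The exponent of v should be 2: F = mv^2/r

The LHS F has dimensions [L M T^-2]; v has dimensions [L T^-1].
As written, the RHS mv^4/r (exponent 4 on v) has dimensions [L^3 M T^-4], which does not match.
With exponent 2, the RHS mv^2/r has dimensions [L M T^-2], matching the LHS.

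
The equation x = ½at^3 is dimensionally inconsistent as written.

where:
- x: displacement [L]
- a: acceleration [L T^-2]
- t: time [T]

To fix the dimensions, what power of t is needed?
The exponent of t should be 2: x = ½at^2

The LHS x has dimensions [L]; t has dimensions [T].
As written, the RHS ½at^3 (exponent 3 on t) has dimensions [L T], which does not match.
With exponent 2, the RHS ½at^2 has dimensions [L], matching the LHS.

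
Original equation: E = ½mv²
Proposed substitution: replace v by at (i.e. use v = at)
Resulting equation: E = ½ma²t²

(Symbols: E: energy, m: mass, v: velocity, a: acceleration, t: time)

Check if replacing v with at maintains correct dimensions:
Yes

[v] = [L T^-1] and [at] = [L T^-1]. These match, so the substitution replaces a quantity by one of the same dimensions and the result E = ½ma²t² has LHS [L^2 M T^-2] vs RHS [L^2 M T^-2] — still consistent.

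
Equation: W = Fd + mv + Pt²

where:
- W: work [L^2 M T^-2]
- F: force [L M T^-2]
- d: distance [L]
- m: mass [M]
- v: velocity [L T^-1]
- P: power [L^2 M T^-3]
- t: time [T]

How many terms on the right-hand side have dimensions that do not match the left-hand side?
2

LHS W: [L^2 M T^-2]
- Fd: [L^2 M T^-2] ✓
- mv: [L M T^-1] ✗
- Pt²: [L^2 M T^-1] ✗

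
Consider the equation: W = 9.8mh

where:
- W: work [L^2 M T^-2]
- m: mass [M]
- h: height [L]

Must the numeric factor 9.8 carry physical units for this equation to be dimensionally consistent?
Yes

W has dimensions [L^2 M T^-2], while mh alone has dimensions [L M]. For the equation to balance, the factor 9.8 must carry dimensions [L T^-2] — it is a dimensional constant (a numerical value of a physical quantity with its units suppressed), not a pure number.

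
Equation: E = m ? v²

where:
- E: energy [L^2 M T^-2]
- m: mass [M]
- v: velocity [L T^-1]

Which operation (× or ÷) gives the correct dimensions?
multiplication (×): E = m × v²

E [L^2 M T^-2]; m [M]; v² [L^2 T^-2].
m × v² → [L^2 M T^-2] ✓
m ÷ v² → [L^-2 M T^2] ✗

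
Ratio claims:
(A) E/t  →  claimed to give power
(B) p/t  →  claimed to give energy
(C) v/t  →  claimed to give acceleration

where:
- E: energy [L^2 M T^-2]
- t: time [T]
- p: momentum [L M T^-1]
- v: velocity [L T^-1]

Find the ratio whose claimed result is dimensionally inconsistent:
(B) p/t does not give energy

(A) E/t: [L^2 M T^-3] = power [L^2 M T^-3] ✓
(B) p/t: [L M T^-2] ≠ energy [L^2 M T^-2] ✗
(C) v/t: [L T^-2] = acceleration [L T^-2] ✓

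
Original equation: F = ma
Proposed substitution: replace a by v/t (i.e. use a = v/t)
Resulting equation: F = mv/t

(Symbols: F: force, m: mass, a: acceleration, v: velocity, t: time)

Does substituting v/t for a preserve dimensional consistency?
Yes

[a] = [L T^-2] and [v/t] = [L T^-2]. These match, so the substitution replaces a quantity by one of the same dimensions and the result F = mv/t has LHS [L M T^-2] vs RHS [L M T^-2] — still consistent.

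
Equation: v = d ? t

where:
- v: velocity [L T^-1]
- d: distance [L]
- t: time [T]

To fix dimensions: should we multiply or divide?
division (÷): v = d ÷ t

v [L T^-1]; d [L]; t [T].
d × t → [L T] ✗
d ÷ t → [L T^-1] ✓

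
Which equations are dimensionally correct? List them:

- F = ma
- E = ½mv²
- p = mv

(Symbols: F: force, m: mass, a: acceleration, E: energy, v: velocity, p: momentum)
Dimensionally correct: F = ma, E = ½mv², p = mv
Dimensionally incorrect: none
Ordered (correct first, then incorrect): F = ma, E = ½mv², p = mv

- F = ma: LHS [L M T^-2], RHS [L M T^-2] → correct ✓
- E = ½mv²: LHS [L^2 M T^-2], RHS [L^2 M T^-2] → correct ✓
- p = mv: LHS [L M T^-1], RHS [L M T^-1] → correct ✓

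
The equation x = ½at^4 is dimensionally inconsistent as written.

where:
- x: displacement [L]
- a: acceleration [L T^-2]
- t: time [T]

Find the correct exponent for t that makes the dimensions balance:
The exponent of t should be 2: x = ½at^2

The LHS x has dimensions [L]; t has dimensions [T].
As written, the RHS ½at^4 (exponent 4 on t) has dimensions [L T^2], which does not match.
With exponent 2, the RHS ½at^2 has dimensions [L], matching the LHS.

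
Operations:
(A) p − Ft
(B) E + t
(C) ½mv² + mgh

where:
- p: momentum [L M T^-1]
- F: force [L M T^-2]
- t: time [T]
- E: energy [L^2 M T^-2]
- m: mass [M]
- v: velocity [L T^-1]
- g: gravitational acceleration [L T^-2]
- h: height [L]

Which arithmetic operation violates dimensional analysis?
(B) E + t

(A) p − Ft: p [L M T^-1] and Ft [L M T^-1] — same dimensions ✓
(B) E + t: E [L^2 M T^-2] and t [T] — different dimensions cannot be added/subtracted ✗
(C) ½mv² + mgh: ½mv² [L^2 M T^-2] and mgh [L^2 M T^-2] — same dimensions ✓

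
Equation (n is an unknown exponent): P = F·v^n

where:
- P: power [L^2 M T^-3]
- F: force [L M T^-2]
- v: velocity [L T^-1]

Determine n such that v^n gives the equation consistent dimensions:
n = 1

P has dimensions [L^2 M T^-3]; v has dimensions [L T^-1].
The rest of the RHS has dimensions [L M T^-2], so v^n must supply [L T^-1].
With n = 1: F·v^1 has dimensions [L^2 M T^-3], matching the LHS ✓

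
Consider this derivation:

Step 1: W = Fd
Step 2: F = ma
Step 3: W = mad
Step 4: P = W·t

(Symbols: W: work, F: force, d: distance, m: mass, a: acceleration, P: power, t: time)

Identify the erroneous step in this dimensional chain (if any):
Step 4

Step 1: W = Fd → LHS [L^2 M T^-2], RHS [L^2 M T^-2] ✓
Step 2: F = ma → LHS [L M T^-2], RHS [L M T^-2] ✓
Step 3: W = mad → LHS [L^2 M T^-2], RHS [L^2 M T^-2] ✓
Step 4: P = W·t → LHS [L^2 M T^-3], RHS [L^2 M T^-1] ✗

The first dimensional inconsistency appears in step 4: P = W·t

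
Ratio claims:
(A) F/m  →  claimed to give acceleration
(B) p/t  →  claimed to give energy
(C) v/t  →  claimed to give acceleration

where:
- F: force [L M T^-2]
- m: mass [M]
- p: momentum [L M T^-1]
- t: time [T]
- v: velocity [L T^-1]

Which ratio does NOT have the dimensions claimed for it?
(B) p/t does not give energy

(A) F/m: [L T^-2] = acceleration [L T^-2] ✓
(B) p/t: [L M T^-2] ≠ energy [L^2 M T^-2] ✗
(C) v/t: [L T^-2] = acceleration [L T^-2] ✓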